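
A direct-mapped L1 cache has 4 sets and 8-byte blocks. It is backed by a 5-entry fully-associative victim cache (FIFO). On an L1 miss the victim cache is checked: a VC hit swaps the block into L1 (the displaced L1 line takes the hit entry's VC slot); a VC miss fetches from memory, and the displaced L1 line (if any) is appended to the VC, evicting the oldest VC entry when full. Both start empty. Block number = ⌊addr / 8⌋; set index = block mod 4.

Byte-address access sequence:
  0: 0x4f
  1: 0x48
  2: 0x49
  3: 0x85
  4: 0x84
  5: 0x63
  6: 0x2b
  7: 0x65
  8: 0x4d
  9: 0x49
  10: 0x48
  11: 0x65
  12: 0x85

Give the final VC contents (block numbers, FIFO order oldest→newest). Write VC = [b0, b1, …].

VC = [12, 5]

#0 0x4f→b9/s1 MISS; vc=[]
#1 0x48→b9/s1 L1-HIT; vc=[]
#2 0x49→b9/s1 L1-HIT; vc=[]
#3 0x85→b16/s0 MISS; vc=[]
#4 0x84→b16/s0 L1-HIT; vc=[]
#5 0x63→b12/s0 MISS; vc=[16]
#6 0x2b→b5/s1 MISS; vc=[16,9]
#7 0x65→b12/s0 L1-HIT; vc=[16,9]
#8 0x4d→b9/s1 VC-HIT; vc=[16,5]
#9 0x49→b9/s1 L1-HIT; vc=[16,5]
#10 0x48→b9/s1 L1-HIT; vc=[16,5]
#11 0x65→b12/s0 L1-HIT; vc=[16,5]
#12 0x85→b16/s0 VC-HIT; vc=[12,5]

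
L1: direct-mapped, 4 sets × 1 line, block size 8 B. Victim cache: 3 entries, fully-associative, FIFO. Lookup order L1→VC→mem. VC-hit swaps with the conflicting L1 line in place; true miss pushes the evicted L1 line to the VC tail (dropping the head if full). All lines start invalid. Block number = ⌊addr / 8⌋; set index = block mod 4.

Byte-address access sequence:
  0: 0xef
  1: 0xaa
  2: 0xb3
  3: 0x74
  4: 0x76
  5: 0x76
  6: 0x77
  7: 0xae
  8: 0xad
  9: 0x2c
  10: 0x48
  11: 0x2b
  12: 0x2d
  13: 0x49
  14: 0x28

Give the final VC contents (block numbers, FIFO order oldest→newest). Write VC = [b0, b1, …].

VC = [22, 21, 9]

0: 0xef (blk 29, set 1) → MISS  vc=[]
1: 0xaa (blk 21, set 1) → MISS  vc=[29]
2: 0xb3 (blk 22, set 2) → MISS  vc=[29]
3: 0x74 (blk 14, set 2) → MISS  vc=[29, 22]
4: 0x76 (blk 14, set 2) → L1-HIT  vc=[29, 22]
5: 0x76 (blk 14, set 2) → L1-HIT  vc=[29, 22]
6: 0x77 (blk 14, set 2) → L1-HIT  vc=[29, 22]
7: 0xae (blk 21, set 1) → L1-HIT  vc=[29, 22]
8: 0xad (blk 21, set 1) → L1-HIT  vc=[29, 22]
9: 0x2c (blk 5, set 1) → MISS  vc=[29, 22, 21]
10: 0x48 (blk 9, set 1) → MISS  vc=[22, 21, 5]
11: 0x2b (blk 5, set 1) → VC-HIT  vc=[22, 21, 9]
12: 0x2d (blk 5, set 1) → L1-HIT  vc=[22, 21, 9]
13: 0x49 (blk 9, set 1) → VC-HIT  vc=[22, 21, 5]
14: 0x28 (blk 5, set 1) → VC-HIT  vc=[22, 21, 9]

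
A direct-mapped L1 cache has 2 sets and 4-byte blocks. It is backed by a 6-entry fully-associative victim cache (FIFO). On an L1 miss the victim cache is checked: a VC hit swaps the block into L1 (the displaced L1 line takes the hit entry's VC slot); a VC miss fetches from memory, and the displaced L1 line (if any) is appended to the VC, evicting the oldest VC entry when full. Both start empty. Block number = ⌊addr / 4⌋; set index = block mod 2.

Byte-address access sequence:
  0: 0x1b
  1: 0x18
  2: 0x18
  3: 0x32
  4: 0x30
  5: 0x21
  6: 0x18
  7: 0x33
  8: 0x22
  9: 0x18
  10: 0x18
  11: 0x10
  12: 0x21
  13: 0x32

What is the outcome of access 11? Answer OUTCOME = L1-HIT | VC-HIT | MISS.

OUTCOME = MISS

  [0] addr=0x1b blk=6 s=0: MISS | VC []
  [1] addr=0x18 blk=6 s=0: L1-HIT | VC []
  [2] addr=0x18 blk=6 s=0: L1-HIT | VC []
  [3] addr=0x32 blk=12 s=0: MISS | VC [6]
  [4] addr=0x30 blk=12 s=0: L1-HIT | VC [6]
  [5] addr=0x21 blk=8 s=0: MISS | VC [6, 12]
  [6] addr=0x18 blk=6 s=0: VC-HIT | VC [8, 12]
  [7] addr=0x33 blk=12 s=0: VC-HIT | VC [8, 6]
  [8] addr=0x22 blk=8 s=0: VC-HIT | VC [12, 6]
  [9] addr=0x18 blk=6 s=0: VC-HIT | VC [12, 8]
  [10] addr=0x18 blk=6 s=0: L1-HIT | VC [12, 8]
  [11] addr=0x10 blk=4 s=0: MISS | VC [12, 8, 6]
  [12] addr=0x21 blk=8 s=0: VC-HIT | VC [12, 4, 6]
  [13] addr=0x32 blk=12 s=0: VC-HIT | VC [8, 4, 6]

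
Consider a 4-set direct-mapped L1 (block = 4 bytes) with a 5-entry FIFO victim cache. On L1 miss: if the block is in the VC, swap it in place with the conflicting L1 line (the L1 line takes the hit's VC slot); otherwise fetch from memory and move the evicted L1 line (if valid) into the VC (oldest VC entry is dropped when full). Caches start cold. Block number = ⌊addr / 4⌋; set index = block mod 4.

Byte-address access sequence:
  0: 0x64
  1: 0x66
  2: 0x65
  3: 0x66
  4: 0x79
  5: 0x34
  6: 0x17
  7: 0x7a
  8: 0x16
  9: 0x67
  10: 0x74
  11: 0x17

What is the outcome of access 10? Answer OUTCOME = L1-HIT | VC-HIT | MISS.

  [0] addr=0x64 blk=25 s=1: MISS | VC []
  [1] addr=0x66 blk=25 s=1: L1-HIT | VC []
  [2] addr=0x65 blk=25 s=1: L1-HIT | VC []
  [3] addr=0x66 blk=25 s=1: L1-HIT | VC []
  [4] addr=0x79 blk=30 s=2: MISS | VC []
  [5] addr=0x34 blk=13 s=1: MISS | VC [25]
  [6] addr=0x17 blk=5 s=1: MISS | VC [25, 13]
  [7] addr=0x7a blk=30 s=2: L1-HIT | VC [25, 13]
  [8] addr=0x16 blk=5 s=1: L1-HIT | VC [25, 13]
  [9] addr=0x67 blk=25 s=1: VC-HIT | VC [5, 13]
  [10] addr=0x74 blk=29 s=1: MISS | VC [5, 13, 25]
  [11] addr=0x17 blk=5 s=1: VC-HIT | VC [29, 13, 25]

OUTCOME = MISS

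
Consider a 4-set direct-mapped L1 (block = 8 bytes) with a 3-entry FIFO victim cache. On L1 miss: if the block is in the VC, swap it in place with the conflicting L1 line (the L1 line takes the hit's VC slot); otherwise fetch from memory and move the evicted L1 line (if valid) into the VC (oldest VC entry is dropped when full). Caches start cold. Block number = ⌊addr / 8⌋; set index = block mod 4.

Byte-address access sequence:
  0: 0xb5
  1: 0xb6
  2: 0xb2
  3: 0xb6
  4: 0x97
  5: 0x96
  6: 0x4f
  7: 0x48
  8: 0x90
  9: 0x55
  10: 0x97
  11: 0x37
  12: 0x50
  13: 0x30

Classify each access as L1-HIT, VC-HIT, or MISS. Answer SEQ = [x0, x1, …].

0: 0xb5 (blk 22, set 2) → MISS  vc=[]
1: 0xb6 (blk 22, set 2) → L1-HIT  vc=[]
2: 0xb2 (blk 22, set 2) → L1-HIT  vc=[]
3: 0xb6 (blk 22, set 2) → L1-HIT  vc=[]
4: 0x97 (blk 18, set 2) → MISS  vc=[22]
5: 0x96 (blk 18, set 2) → L1-HIT  vc=[22]
6: 0x4f (blk 9, set 1) → MISS  vc=[22]
7: 0x48 (blk 9, set 1) → L1-HIT  vc=[22]
8: 0x90 (blk 18, set 2) → L1-HIT  vc=[22]
9: 0x55 (blk 10, set 2) → MISS  vc=[22, 18]
10: 0x97 (blk 18, set 2) → VC-HIT  vc=[22, 10]
11: 0x37 (blk 6, set 2) → MISS  vc=[22, 10, 18]
12: 0x50 (blk 10, set 2) → VC-HIT  vc=[22, 6, 18]
13: 0x30 (blk 6, set 2) → VC-HIT  vc=[22, 10, 18]

SEQ = [MISS, L1-HIT, L1-HIT, L1-HIT, MISS, L1-HIT, MISS, L1-HIT, L1-HIT, MISS, VC-HIT, MISS, VC-HIT, VC-HIT]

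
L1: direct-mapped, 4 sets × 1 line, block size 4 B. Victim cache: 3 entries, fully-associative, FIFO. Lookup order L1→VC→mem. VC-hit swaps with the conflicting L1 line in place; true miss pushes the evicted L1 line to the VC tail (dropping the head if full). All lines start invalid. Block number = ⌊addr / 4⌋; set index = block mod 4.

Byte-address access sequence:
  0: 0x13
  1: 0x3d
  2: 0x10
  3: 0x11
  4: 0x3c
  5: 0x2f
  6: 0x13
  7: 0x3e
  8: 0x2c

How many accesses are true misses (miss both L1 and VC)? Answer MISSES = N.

  [0] addr=0x13 blk=4 s=0: MISS | VC []
  [1] addr=0x3d blk=15 s=3: MISS | VC []
  [2] addr=0x10 blk=4 s=0: L1-HIT | VC []
  [3] addr=0x11 blk=4 s=0: L1-HIT | VC []
  [4] addr=0x3c blk=15 s=3: L1-HIT | VC []
  [5] addr=0x2f blk=11 s=3: MISS | VC [15]
  [6] addr=0x13 blk=4 s=0: L1-HIT | VC [15]
  [7] addr=0x3e blk=15 s=3: VC-HIT | VC [11]
  [8] addr=0x2c blk=11 s=3: VC-HIT | VC [15]

MISSES = 3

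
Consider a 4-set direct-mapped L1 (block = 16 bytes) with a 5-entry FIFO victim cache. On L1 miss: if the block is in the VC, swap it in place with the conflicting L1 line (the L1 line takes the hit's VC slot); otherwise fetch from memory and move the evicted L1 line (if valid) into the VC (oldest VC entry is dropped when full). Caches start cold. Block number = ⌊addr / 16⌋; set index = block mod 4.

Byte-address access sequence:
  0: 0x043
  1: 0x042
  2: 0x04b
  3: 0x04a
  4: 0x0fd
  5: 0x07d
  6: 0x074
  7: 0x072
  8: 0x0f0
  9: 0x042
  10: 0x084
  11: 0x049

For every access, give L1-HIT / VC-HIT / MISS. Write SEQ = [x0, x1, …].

#0 0x43→b4/s0 MISS; vc=[]
#1 0x42→b4/s0 L1-HIT; vc=[]
#2 0x4b→b4/s0 L1-HIT; vc=[]
#3 0x4a→b4/s0 L1-HIT; vc=[]
#4 0xfd→b15/s3 MISS; vc=[]
#5 0x7d→b7/s3 MISS; vc=[15]
#6 0x74→b7/s3 L1-HIT; vc=[15]
#7 0x72→b7/s3 L1-HIT; vc=[15]
#8 0xf0→b15/s3 VC-HIT; vc=[7]
#9 0x42→b4/s0 L1-HIT; vc=[7]
#10 0x84→b8/s0 MISS; vc=[7,4]
#11 0x49→b4/s0 VC-HIT; vc=[7,8]

SEQ = [MISS, L1-HIT, L1-HIT, L1-HIT, MISS, MISS, L1-HIT, L1-HIT, VC-HIT, L1-HIT, MISS, VC-HIT]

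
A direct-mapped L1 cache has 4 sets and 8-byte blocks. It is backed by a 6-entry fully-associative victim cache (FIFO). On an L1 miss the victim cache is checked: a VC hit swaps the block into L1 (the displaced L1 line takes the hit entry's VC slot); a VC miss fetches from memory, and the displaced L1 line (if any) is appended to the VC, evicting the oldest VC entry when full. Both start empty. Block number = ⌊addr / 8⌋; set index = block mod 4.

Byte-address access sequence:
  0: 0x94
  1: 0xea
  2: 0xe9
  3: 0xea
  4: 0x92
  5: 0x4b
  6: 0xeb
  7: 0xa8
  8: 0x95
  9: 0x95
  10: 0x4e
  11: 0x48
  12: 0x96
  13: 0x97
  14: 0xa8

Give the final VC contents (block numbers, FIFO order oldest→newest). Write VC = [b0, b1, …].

0: 0x94 (blk 18, set 2) → MISS  vc=[]
1: 0xea (blk 29, set 1) → MISS  vc=[]
2: 0xe9 (blk 29, set 1) → L1-HIT  vc=[]
3: 0xea (blk 29, set 1) → L1-HIT  vc=[]
4: 0x92 (blk 18, set 2) → L1-HIT  vc=[]
5: 0x4b (blk 9, set 1) → MISS  vc=[29]
6: 0xeb (blk 29, set 1) → VC-HIT  vc=[9]
7: 0xa8 (blk 21, set 1) → MISS  vc=[9, 29]
8: 0x95 (blk 18, set 2) → L1-HIT  vc=[9, 29]
9: 0x95 (blk 18, set 2) → L1-HIT  vc=[9, 29]
10: 0x4e (blk 9, set 1) → VC-HIT  vc=[21, 29]
11: 0x48 (blk 9, set 1) → L1-HIT  vc=[21, 29]
12: 0x96 (blk 18, set 2) → L1-HIT  vc=[21, 29]
13: 0x97 (blk 18, set 2) → L1-HIT  vc=[21, 29]
14: 0xa8 (blk 21, set 1) → VC-HIT  vc=[9, 29]

VC = [9, 29]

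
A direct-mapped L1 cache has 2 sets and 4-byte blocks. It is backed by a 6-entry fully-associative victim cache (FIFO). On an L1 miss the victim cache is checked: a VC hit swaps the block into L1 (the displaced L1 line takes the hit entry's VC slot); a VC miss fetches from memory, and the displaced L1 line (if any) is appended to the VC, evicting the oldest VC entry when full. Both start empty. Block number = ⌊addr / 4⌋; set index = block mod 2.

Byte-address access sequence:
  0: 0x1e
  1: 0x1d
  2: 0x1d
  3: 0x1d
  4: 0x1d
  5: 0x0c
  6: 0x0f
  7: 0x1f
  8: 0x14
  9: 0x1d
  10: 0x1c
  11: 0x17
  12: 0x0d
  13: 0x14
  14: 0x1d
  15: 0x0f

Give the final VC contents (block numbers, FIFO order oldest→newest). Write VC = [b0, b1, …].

VC = [7, 5]

  [0] addr=0x1e blk=7 s=1: MISS | VC []
  [1] addr=0x1d blk=7 s=1: L1-HIT | VC []
  [2] addr=0x1d blk=7 s=1: L1-HIT | VC []
  [3] addr=0x1d blk=7 s=1: L1-HIT | VC []
  [4] addr=0x1d blk=7 s=1: L1-HIT | VC []
  [5] addr=0xc blk=3 s=1: MISS | VC [7]
  [6] addr=0xf blk=3 s=1: L1-HIT | VC [7]
  [7] addr=0x1f blk=7 s=1: VC-HIT | VC [3]
  [8] addr=0x14 blk=5 s=1: MISS | VC [3, 7]
  [9] addr=0x1d blk=7 s=1: VC-HIT | VC [3, 5]
  [10] addr=0x1c blk=7 s=1: L1-HIT | VC [3, 5]
  [11] addr=0x17 blk=5 s=1: VC-HIT | VC [3, 7]
  [12] addr=0xd blk=3 s=1: VC-HIT | VC [5, 7]
  [13] addr=0x14 blk=5 s=1: VC-HIT | VC [3, 7]
  [14] addr=0x1d blk=7 s=1: VC-HIT | VC [3, 5]
  [15] addr=0xf blk=3 s=1: VC-HIT | VC [7, 5]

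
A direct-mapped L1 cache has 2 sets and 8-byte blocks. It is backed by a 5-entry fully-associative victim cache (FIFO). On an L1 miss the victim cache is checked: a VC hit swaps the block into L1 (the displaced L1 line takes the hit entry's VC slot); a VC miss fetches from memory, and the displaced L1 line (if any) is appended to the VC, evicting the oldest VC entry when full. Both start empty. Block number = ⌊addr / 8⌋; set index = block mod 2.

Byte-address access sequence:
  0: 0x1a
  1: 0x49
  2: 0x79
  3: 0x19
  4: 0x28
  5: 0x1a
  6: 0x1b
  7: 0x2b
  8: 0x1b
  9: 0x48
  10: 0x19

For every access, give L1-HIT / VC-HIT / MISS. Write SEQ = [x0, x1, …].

#0 0x1a→b3/s1 MISS; vc=[]
#1 0x49→b9/s1 MISS; vc=[3]
#2 0x79→b15/s1 MISS; vc=[3,9]
#3 0x19→b3/s1 VC-HIT; vc=[15,9]
#4 0x28→b5/s1 MISS; vc=[15,9,3]
#5 0x1a→b3/s1 VC-HIT; vc=[15,9,5]
#6 0x1b→b3/s1 L1-HIT; vc=[15,9,5]
#7 0x2b→b5/s1 VC-HIT; vc=[15,9,3]
#8 0x1b→b3/s1 VC-HIT; vc=[15,9,5]
#9 0x48→b9/s1 VC-HIT; vc=[15,3,5]
#10 0x19→b3/s1 VC-HIT; vc=[15,9,5]

SEQ = [MISS, MISS, MISS, VC-HIT, MISS, VC-HIT, L1-HIT, VC-HIT, VC-HIT, VC-HIT, VC-HIT]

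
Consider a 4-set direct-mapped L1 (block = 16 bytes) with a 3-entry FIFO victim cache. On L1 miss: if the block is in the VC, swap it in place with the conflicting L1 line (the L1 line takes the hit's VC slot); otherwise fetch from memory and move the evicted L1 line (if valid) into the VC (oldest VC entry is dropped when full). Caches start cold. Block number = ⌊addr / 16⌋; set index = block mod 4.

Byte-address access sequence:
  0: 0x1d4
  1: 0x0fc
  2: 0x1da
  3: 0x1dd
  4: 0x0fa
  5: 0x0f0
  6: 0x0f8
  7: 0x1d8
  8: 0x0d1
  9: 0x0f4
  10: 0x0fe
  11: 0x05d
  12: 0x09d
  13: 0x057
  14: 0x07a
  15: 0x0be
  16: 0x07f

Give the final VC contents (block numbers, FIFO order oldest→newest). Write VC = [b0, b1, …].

VC = [9, 15, 11]

0: 0x1d4 (blk 29, set 1) → MISS  vc=[]
1: 0xfc (blk 15, set 3) → MISS  vc=[]
2: 0x1da (blk 29, set 1) → L1-HIT  vc=[]
3: 0x1dd (blk 29, set 1) → L1-HIT  vc=[]
4: 0xfa (blk 15, set 3) → L1-HIT  vc=[]
5: 0xf0 (blk 15, set 3) → L1-HIT  vc=[]
6: 0xf8 (blk 15, set 3) → L1-HIT  vc=[]
7: 0x1d8 (blk 29, set 1) → L1-HIT  vc=[]
8: 0xd1 (blk 13, set 1) → MISS  vc=[29]
9: 0xf4 (blk 15, set 3) → L1-HIT  vc=[29]
10: 0xfe (blk 15, set 3) → L1-HIT  vc=[29]
11: 0x5d (blk 5, set 1) → MISS  vc=[29, 13]
12: 0x9d (blk 9, set 1) → MISS  vc=[29, 13, 5]
13: 0x57 (blk 5, set 1) → VC-HIT  vc=[29, 13, 9]
14: 0x7a (blk 7, set 3) → MISS  vc=[13, 9, 15]
15: 0xbe (blk 11, set 3) → MISS  vc=[9, 15, 7]
16: 0x7f (blk 7, set 3) → VC-HIT  vc=[9, 15, 11]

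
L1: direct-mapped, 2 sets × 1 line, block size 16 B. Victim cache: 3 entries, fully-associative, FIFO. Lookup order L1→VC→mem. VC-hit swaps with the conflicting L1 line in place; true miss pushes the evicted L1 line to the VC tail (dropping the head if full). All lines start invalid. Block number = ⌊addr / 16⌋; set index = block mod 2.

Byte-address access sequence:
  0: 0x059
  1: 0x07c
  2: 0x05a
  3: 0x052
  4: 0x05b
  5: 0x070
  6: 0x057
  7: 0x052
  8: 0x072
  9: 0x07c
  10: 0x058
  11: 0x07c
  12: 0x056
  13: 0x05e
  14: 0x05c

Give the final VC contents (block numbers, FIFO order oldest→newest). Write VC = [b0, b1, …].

0: 0x59 (blk 5, set 1) → MISS  vc=[]
1: 0x7c (blk 7, set 1) → MISS  vc=[5]
2: 0x5a (blk 5, set 1) → VC-HIT  vc=[7]
3: 0x52 (blk 5, set 1) → L1-HIT  vc=[7]
4: 0x5b (blk 5, set 1) → L1-HIT  vc=[7]
5: 0x70 (blk 7, set 1) → VC-HIT  vc=[5]
6: 0x57 (blk 5, set 1) → VC-HIT  vc=[7]
7: 0x52 (blk 5, set 1) → L1-HIT  vc=[7]
8: 0x72 (blk 7, set 1) → VC-HIT  vc=[5]
9: 0x7c (blk 7, set 1) → L1-HIT  vc=[5]
10: 0x58 (blk 5, set 1) → VC-HIT  vc=[7]
11: 0x7c (blk 7, set 1) → VC-HIT  vc=[5]
12: 0x56 (blk 5, set 1) → VC-HIT  vc=[7]
13: 0x5e (blk 5, set 1) → L1-HIT  vc=[7]
14: 0x5c (blk 5, set 1) → L1-HIT  vc=[7]

VC = [7]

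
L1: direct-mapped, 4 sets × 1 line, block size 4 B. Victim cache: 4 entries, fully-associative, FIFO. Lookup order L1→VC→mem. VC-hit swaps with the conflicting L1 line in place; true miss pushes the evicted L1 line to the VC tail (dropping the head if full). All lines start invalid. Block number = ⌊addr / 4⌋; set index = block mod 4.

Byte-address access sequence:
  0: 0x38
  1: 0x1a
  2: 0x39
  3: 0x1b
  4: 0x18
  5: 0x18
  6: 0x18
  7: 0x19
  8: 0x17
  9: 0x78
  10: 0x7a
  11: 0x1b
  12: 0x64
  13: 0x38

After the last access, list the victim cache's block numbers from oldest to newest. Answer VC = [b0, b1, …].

0: 0x38 (blk 14, set 2) → MISS  vc=[]
1: 0x1a (blk 6, set 2) → MISS  vc=[14]
2: 0x39 (blk 14, set 2) → VC-HIT  vc=[6]
3: 0x1b (blk 6, set 2) → VC-HIT  vc=[14]
4: 0x18 (blk 6, set 2) → L1-HIT  vc=[14]
5: 0x18 (blk 6, set 2) → L1-HIT  vc=[14]
6: 0x18 (blk 6, set 2) → L1-HIT  vc=[14]
7: 0x19 (blk 6, set 2) → L1-HIT  vc=[14]
8: 0x17 (blk 5, set 1) → MISS  vc=[14]
9: 0x78 (blk 30, set 2) → MISS  vc=[14, 6]
10: 0x7a (blk 30, set 2) → L1-HIT  vc=[14, 6]
11: 0x1b (blk 6, set 2) → VC-HIT  vc=[14, 30]
12: 0x64 (blk 25, set 1) → MISS  vc=[14, 30, 5]
13: 0x38 (blk 14, set 2) → VC-HIT  vc=[6, 30, 5]

VC = [6, 30, 5]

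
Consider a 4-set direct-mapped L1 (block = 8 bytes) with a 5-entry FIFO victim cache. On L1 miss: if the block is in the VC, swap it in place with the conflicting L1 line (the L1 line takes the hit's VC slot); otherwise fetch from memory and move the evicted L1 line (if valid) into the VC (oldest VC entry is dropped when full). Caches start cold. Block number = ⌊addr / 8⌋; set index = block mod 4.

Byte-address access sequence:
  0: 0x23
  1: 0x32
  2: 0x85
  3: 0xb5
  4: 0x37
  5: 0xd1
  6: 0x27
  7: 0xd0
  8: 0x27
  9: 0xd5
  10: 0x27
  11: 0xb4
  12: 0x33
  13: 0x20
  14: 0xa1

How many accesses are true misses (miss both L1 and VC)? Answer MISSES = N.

MISSES = 6

#0 0x23→b4/s0 MISS; vc=[]
#1 0x32→b6/s2 MISS; vc=[]
#2 0x85→b16/s0 MISS; vc=[4]
#3 0xb5→b22/s2 MISS; vc=[4,6]
#4 0x37→b6/s2 VC-HIT; vc=[4,22]
#5 0xd1→b26/s2 MISS; vc=[4,22,6]
#6 0x27→b4/s0 VC-HIT; vc=[16,22,6]
#7 0xd0→b26/s2 L1-HIT; vc=[16,22,6]
#8 0x27→b4/s0 L1-HIT; vc=[16,22,6]
#9 0xd5→b26/s2 L1-HIT; vc=[16,22,6]
#10 0x27→b4/s0 L1-HIT; vc=[16,22,6]
#11 0xb4→b22/s2 VC-HIT; vc=[16,26,6]
#12 0x33→b6/s2 VC-HIT; vc=[16,26,22]
#13 0x20→b4/s0 L1-HIT; vc=[16,26,22]
#14 0xa1→b20/s0 MISS; vc=[16,26,22,4]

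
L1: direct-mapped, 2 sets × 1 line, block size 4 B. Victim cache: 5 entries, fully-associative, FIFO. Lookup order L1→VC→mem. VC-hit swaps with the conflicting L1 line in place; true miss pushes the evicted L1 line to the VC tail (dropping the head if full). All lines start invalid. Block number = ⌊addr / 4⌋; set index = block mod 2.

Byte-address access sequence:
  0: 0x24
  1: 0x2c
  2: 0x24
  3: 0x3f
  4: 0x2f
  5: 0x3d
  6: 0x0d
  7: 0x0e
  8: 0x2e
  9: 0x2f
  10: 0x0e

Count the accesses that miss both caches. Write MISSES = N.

  [0] addr=0x24 blk=9 s=1: MISS | VC []
  [1] addr=0x2c blk=11 s=1: MISS | VC [9]
  [2] addr=0x24 blk=9 s=1: VC-HIT | VC [11]
  [3] addr=0x3f blk=15 s=1: MISS | VC [11, 9]
  [4] addr=0x2f blk=11 s=1: VC-HIT | VC [15, 9]
  [5] addr=0x3d blk=15 s=1: VC-HIT | VC [11, 9]
  [6] addr=0xd blk=3 s=1: MISS | VC [11, 9, 15]
  [7] addr=0xe blk=3 s=1: L1-HIT | VC [11, 9, 15]
  [8] addr=0x2e blk=11 s=1: VC-HIT | VC [3, 9, 15]
  [9] addr=0x2f blk=11 s=1: L1-HIT | VC [3, 9, 15]
  [10] addr=0xe blk=3 s=1: VC-HIT | VC [11, 9, 15]

MISSES = 4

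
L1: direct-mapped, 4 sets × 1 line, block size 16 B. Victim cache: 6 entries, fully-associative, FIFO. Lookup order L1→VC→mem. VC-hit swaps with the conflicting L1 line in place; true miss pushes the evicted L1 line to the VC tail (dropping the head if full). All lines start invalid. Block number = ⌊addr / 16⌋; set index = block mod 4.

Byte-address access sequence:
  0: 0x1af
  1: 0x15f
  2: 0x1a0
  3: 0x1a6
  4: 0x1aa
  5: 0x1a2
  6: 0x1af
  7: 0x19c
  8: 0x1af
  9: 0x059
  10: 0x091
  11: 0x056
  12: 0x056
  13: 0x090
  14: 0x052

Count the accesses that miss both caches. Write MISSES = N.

0: 0x1af (blk 26, set 2) → MISS  vc=[]
1: 0x15f (blk 21, set 1) → MISS  vc=[]
2: 0x1a0 (blk 26, set 2) → L1-HIT  vc=[]
3: 0x1a6 (blk 26, set 2) → L1-HIT  vc=[]
4: 0x1aa (blk 26, set 2) → L1-HIT  vc=[]
5: 0x1a2 (blk 26, set 2) → L1-HIT  vc=[]
6: 0x1af (blk 26, set 2) → L1-HIT  vc=[]
7: 0x19c (blk 25, set 1) → MISS  vc=[21]
8: 0x1af (blk 26, set 2) → L1-HIT  vc=[21]
9: 0x59 (blk 5, set 1) → MISS  vc=[21, 25]
10: 0x91 (blk 9, set 1) → MISS  vc=[21, 25, 5]
11: 0x56 (blk 5, set 1) → VC-HIT  vc=[21, 25, 9]
12: 0x56 (blk 5, set 1) → L1-HIT  vc=[21, 25, 9]
13: 0x90 (blk 9, set 1) → VC-HIT  vc=[21, 25, 5]
14: 0x52 (blk 5, set 1) → VC-HIT  vc=[21, 25, 9]

MISSES = 5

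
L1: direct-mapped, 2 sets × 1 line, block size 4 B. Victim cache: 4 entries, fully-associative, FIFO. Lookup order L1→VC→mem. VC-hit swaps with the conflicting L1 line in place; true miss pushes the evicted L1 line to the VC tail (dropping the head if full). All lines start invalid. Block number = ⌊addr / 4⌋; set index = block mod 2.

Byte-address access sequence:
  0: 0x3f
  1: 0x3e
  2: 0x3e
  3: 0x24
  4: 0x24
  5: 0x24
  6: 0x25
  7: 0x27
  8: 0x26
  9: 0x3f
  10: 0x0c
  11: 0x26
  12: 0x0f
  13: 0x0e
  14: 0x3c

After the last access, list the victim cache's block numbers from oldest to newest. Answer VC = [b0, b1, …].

#0 0x3f→b15/s1 MISS; vc=[]
#1 0x3e→b15/s1 L1-HIT; vc=[]
#2 0x3e→b15/s1 L1-HIT; vc=[]
#3 0x24→b9/s1 MISS; vc=[15]
#4 0x24→b9/s1 L1-HIT; vc=[15]
#5 0x24→b9/s1 L1-HIT; vc=[15]
#6 0x25→b9/s1 L1-HIT; vc=[15]
#7 0x27→b9/s1 L1-HIT; vc=[15]
#8 0x26→b9/s1 L1-HIT; vc=[15]
#9 0x3f→b15/s1 VC-HIT; vc=[9]
#10 0xc→b3/s1 MISS; vc=[9,15]
#11 0x26→b9/s1 VC-HIT; vc=[3,15]
#12 0xf→b3/s1 VC-HIT; vc=[9,15]
#13 0xe→b3/s1 L1-HIT; vc=[9,15]
#14 0x3c→b15/s1 VC-HIT; vc=[9,3]

VC = [9, 3]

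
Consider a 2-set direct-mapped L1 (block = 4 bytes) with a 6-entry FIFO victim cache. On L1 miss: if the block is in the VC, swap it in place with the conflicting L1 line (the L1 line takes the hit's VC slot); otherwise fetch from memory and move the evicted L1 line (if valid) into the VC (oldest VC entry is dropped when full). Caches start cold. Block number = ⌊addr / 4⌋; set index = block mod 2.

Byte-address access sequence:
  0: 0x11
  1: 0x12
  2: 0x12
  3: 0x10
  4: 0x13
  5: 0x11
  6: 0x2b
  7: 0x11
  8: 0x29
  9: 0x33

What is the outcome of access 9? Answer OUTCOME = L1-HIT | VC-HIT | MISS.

OUTCOME = MISS

#0 0x11→b4/s0 MISS; vc=[]
#1 0x12→b4/s0 L1-HIT; vc=[]
#2 0x12→b4/s0 L1-HIT; vc=[]
#3 0x10→b4/s0 L1-HIT; vc=[]
#4 0x13→b4/s0 L1-HIT; vc=[]
#5 0x11→b4/s0 L1-HIT; vc=[]
#6 0x2b→b10/s0 MISS; vc=[4]
#7 0x11→b4/s0 VC-HIT; vc=[10]
#8 0x29→b10/s0 VC-HIT; vc=[4]
#9 0x33→b12/s0 MISS; vc=[4,10]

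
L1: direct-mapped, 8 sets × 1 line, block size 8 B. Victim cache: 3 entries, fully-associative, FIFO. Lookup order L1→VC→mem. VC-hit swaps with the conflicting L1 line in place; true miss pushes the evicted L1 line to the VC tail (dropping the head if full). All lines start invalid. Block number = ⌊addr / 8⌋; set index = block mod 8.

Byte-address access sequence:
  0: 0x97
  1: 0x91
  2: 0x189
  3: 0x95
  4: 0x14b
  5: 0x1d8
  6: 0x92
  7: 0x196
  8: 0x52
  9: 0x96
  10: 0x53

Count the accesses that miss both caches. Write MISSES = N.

MISSES = 6

  [0] addr=0x97 blk=18 s=2: MISS | VC []
  [1] addr=0x91 blk=18 s=2: L1-HIT | VC []
  [2] addr=0x189 blk=49 s=1: MISS | VC []
  [3] addr=0x95 blk=18 s=2: L1-HIT | VC []
  [4] addr=0x14b blk=41 s=1: MISS | VC [49]
  [5] addr=0x1d8 blk=59 s=3: MISS | VC [49]
  [6] addr=0x92 blk=18 s=2: L1-HIT | VC [49]
  [7] addr=0x196 blk=50 s=2: MISS | VC [49, 18]
  [8] addr=0x52 blk=10 s=2: MISS | VC [49, 18, 50]
  [9] addr=0x96 blk=18 s=2: VC-HIT | VC [49, 10, 50]
  [10] addr=0x53 blk=10 s=2: VC-HIT | VC [49, 18, 50]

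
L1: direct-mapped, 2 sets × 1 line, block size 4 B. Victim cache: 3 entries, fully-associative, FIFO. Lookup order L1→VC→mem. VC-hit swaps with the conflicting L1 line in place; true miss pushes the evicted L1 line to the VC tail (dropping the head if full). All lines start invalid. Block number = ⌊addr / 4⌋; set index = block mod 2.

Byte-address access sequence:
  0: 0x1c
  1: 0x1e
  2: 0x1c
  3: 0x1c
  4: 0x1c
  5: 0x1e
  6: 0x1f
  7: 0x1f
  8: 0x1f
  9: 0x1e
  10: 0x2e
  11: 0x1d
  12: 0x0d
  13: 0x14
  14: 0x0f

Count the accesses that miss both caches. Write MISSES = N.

MISSES = 4

  [0] addr=0x1c blk=7 s=1: MISS | VC []
  [1] addr=0x1e blk=7 s=1: L1-HIT | VC []
  [2] addr=0x1c blk=7 s=1: L1-HIT | VC []
  [3] addr=0x1c blk=7 s=1: L1-HIT | VC []
  [4] addr=0x1c blk=7 s=1: L1-HIT | VC []
  [5] addr=0x1e blk=7 s=1: L1-HIT | VC []
  [6] addr=0x1f blk=7 s=1: L1-HIT | VC []
  [7] addr=0x1f blk=7 s=1: L1-HIT | VC []
  [8] addr=0x1f blk=7 s=1: L1-HIT | VC []
  [9] addr=0x1e blk=7 s=1: L1-HIT | VC []
  [10] addr=0x2e blk=11 s=1: MISS | VC [7]
  [11] addr=0x1d blk=7 s=1: VC-HIT | VC [11]
  [12] addr=0xd blk=3 s=1: MISS | VC [11, 7]
  [13] addr=0x14 blk=5 s=1: MISS | VC [11, 7, 3]
  [14] addr=0xf blk=3 s=1: VC-HIT | VC [11, 7, 5]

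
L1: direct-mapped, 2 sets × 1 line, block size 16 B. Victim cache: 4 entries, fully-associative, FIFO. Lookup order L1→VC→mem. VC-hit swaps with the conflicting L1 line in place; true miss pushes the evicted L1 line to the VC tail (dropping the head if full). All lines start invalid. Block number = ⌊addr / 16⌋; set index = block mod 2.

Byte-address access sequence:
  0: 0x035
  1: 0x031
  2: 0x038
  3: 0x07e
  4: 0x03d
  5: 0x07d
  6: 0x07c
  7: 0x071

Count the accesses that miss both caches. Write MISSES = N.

MISSES = 2

0: 0x35 (blk 3, set 1) → MISS  vc=[]
1: 0x31 (blk 3, set 1) → L1-HIT  vc=[]
2: 0x38 (blk 3, set 1) → L1-HIT  vc=[]
3: 0x7e (blk 7, set 1) → MISS  vc=[3]
4: 0x3d (blk 3, set 1) → VC-HIT  vc=[7]
5: 0x7d (blk 7, set 1) → VC-HIT  vc=[3]
6: 0x7c (blk 7, set 1) → L1-HIT  vc=[3]
7: 0x71 (blk 7, set 1) → L1-HIT  vc=[3]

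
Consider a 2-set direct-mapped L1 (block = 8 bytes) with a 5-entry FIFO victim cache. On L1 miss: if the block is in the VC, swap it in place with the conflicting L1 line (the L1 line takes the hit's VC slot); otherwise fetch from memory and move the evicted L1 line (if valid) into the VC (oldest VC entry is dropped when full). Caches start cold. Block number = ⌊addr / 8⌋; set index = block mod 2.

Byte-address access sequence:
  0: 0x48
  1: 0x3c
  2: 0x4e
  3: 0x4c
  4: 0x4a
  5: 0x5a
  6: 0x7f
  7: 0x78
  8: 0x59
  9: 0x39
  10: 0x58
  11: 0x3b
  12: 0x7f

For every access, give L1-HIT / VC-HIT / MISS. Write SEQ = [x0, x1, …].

SEQ = [MISS, MISS, VC-HIT, L1-HIT, L1-HIT, MISS, MISS, L1-HIT, VC-HIT, VC-HIT, VC-HIT, VC-HIT, VC-HIT]

#0 0x48→b9/s1 MISS; vc=[]
#1 0x3c→b7/s1 MISS; vc=[9]
#2 0x4e→b9/s1 VC-HIT; vc=[7]
#3 0x4c→b9/s1 L1-HIT; vc=[7]
#4 0x4a→b9/s1 L1-HIT; vc=[7]
#5 0x5a→b11/s1 MISS; vc=[7,9]
#6 0x7f→b15/s1 MISS; vc=[7,9,11]
#7 0x78→b15/s1 L1-HIT; vc=[7,9,11]
#8 0x59→b11/s1 VC-HIT; vc=[7,9,15]
#9 0x39→b7/s1 VC-HIT; vc=[11,9,15]
#10 0x58→b11/s1 VC-HIT; vc=[7,9,15]
#11 0x3b→b7/s1 VC-HIT; vc=[11,9,15]
#12 0x7f→b15/s1 VC-HIT; vc=[11,9,7]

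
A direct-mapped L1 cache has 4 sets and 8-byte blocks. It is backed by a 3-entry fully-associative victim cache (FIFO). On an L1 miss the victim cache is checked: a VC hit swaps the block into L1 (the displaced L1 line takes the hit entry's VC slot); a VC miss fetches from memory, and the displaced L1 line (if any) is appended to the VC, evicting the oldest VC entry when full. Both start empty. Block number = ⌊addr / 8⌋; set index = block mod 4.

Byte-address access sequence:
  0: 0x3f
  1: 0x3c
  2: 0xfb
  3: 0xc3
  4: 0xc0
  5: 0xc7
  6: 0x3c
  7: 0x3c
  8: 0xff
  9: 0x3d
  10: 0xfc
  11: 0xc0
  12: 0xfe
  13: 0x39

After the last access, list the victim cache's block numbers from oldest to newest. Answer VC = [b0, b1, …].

VC = [31]

  [0] addr=0x3f blk=7 s=3: MISS | VC []
  [1] addr=0x3c blk=7 s=3: L1-HIT | VC []
  [2] addr=0xfb blk=31 s=3: MISS | VC [7]
  [3] addr=0xc3 blk=24 s=0: MISS | VC [7]
  [4] addr=0xc0 blk=24 s=0: L1-HIT | VC [7]
  [5] addr=0xc7 blk=24 s=0: L1-HIT | VC [7]
  [6] addr=0x3c blk=7 s=3: VC-HIT | VC [31]
  [7] addr=0x3c blk=7 s=3: L1-HIT | VC [31]
  [8] addr=0xff blk=31 s=3: VC-HIT | VC [7]
  [9] addr=0x3d blk=7 s=3: VC-HIT | VC [31]
  [10] addr=0xfc blk=31 s=3: VC-HIT | VC [7]
  [11] addr=0xc0 blk=24 s=0: L1-HIT | VC [7]
  [12] addr=0xfe blk=31 s=3: L1-HIT | VC [7]
  [13] addr=0x39 blk=7 s=3: VC-HIT | VC [31]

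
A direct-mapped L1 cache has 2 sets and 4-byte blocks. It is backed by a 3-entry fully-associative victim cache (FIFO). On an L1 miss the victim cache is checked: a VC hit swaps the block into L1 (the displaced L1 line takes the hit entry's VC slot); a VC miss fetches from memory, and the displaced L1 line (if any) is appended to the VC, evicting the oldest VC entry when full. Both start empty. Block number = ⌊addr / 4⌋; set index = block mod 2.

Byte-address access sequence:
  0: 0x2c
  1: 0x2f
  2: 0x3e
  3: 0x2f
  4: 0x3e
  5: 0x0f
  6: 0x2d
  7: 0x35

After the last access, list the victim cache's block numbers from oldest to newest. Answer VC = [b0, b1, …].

  [0] addr=0x2c blk=11 s=1: MISS | VC []
  [1] addr=0x2f blk=11 s=1: L1-HIT | VC []
  [2] addr=0x3e blk=15 s=1: MISS | VC [11]
  [3] addr=0x2f blk=11 s=1: VC-HIT | VC [15]
  [4] addr=0x3e blk=15 s=1: VC-HIT | VC [11]
  [5] addr=0xf blk=3 s=1: MISS | VC [11, 15]
  [6] addr=0x2d blk=11 s=1: VC-HIT | VC [3, 15]
  [7] addr=0x35 blk=13 s=1: MISS | VC [3, 15, 11]

VC = [3, 15, 11]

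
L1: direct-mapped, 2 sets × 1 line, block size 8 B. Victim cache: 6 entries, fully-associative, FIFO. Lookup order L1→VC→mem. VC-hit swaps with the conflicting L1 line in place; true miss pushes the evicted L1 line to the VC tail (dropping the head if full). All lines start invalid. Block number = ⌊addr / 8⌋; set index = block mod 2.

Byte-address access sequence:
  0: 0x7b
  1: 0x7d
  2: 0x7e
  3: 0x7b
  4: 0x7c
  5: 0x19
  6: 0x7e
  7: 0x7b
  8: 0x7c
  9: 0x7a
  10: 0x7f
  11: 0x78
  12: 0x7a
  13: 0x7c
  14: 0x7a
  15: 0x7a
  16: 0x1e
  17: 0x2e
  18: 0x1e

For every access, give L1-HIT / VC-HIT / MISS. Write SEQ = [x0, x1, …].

#0 0x7b→b15/s1 MISS; vc=[]
#1 0x7d→b15/s1 L1-HIT; vc=[]
#2 0x7e→b15/s1 L1-HIT; vc=[]
#3 0x7b→b15/s1 L1-HIT; vc=[]
#4 0x7c→b15/s1 L1-HIT; vc=[]
#5 0x19→b3/s1 MISS; vc=[15]
#6 0x7e→b15/s1 VC-HIT; vc=[3]
#7 0x7b→b15/s1 L1-HIT; vc=[3]
#8 0x7c→b15/s1 L1-HIT; vc=[3]
#9 0x7a→b15/s1 L1-HIT; vc=[3]
#10 0x7f→b15/s1 L1-HIT; vc=[3]
#11 0x78→b15/s1 L1-HIT; vc=[3]
#12 0x7a→b15/s1 L1-HIT; vc=[3]
#13 0x7c→b15/s1 L1-HIT; vc=[3]
#14 0x7a→b15/s1 L1-HIT; vc=[3]
#15 0x7a→b15/s1 L1-HIT; vc=[3]
#16 0x1e→b3/s1 VC-HIT; vc=[15]
#17 0x2e→b5/s1 MISS; vc=[15,3]
#18 0x1e→b3/s1 VC-HIT; vc=[15,5]

SEQ = [MISS, L1-HIT, L1-HIT, L1-HIT, L1-HIT, MISS, VC-HIT, L1-HIT, L1-HIT, L1-HIT, L1-HIT, L1-HIT, L1-HIT, L1-HIT, L1-HIT, L1-HIT, VC-HIT, MISS, VC-HIT]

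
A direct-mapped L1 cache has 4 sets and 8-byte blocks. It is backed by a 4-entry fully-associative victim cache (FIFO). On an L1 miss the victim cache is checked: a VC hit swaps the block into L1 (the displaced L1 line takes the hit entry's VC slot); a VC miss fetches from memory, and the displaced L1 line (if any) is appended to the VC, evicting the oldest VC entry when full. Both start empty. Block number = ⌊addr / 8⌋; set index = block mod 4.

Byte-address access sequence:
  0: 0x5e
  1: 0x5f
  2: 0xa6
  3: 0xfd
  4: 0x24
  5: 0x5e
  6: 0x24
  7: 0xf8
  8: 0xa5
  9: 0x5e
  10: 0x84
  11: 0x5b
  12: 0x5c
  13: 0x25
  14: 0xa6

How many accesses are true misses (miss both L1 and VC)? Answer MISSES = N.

0: 0x5e (blk 11, set 3) → MISS  vc=[]
1: 0x5f (blk 11, set 3) → L1-HIT  vc=[]
2: 0xa6 (blk 20, set 0) → MISS  vc=[]
3: 0xfd (blk 31, set 3) → MISS  vc=[11]
4: 0x24 (blk 4, set 0) → MISS  vc=[11, 20]
5: 0x5e (blk 11, set 3) → VC-HIT  vc=[31, 20]
6: 0x24 (blk 4, set 0) → L1-HIT  vc=[31, 20]
7: 0xf8 (blk 31, set 3) → VC-HIT  vc=[11, 20]
8: 0xa5 (blk 20, set 0) → VC-HIT  vc=[11, 4]
9: 0x5e (blk 11, set 3) → VC-HIT  vc=[31, 4]
10: 0x84 (blk 16, set 0) → MISS  vc=[31, 4, 20]
11: 0x5b (blk 11, set 3) → L1-HIT  vc=[31, 4, 20]
12: 0x5c (blk 11, set 3) → L1-HIT  vc=[31, 4, 20]
13: 0x25 (blk 4, set 0) → VC-HIT  vc=[31, 16, 20]
14: 0xa6 (blk 20, set 0) → VC-HIT  vc=[31, 16, 4]

MISSES = 5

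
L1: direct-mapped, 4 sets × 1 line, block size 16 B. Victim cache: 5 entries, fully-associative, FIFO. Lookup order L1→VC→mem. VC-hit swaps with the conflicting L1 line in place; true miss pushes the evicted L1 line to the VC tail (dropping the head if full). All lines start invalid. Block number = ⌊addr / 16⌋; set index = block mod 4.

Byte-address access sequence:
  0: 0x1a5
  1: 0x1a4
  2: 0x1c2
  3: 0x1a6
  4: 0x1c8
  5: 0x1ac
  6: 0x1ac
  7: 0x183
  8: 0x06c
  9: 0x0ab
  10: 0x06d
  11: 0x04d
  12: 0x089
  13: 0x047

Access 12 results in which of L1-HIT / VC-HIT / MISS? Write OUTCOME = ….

0: 0x1a5 (blk 26, set 2) → MISS  vc=[]
1: 0x1a4 (blk 26, set 2) → L1-HIT  vc=[]
2: 0x1c2 (blk 28, set 0) → MISS  vc=[]
3: 0x1a6 (blk 26, set 2) → L1-HIT  vc=[]
4: 0x1c8 (blk 28, set 0) → L1-HIT  vc=[]
5: 0x1ac (blk 26, set 2) → L1-HIT  vc=[]
6: 0x1ac (blk 26, set 2) → L1-HIT  vc=[]
7: 0x183 (blk 24, set 0) → MISS  vc=[28]
8: 0x6c (blk 6, set 2) → MISS  vc=[28, 26]
9: 0xab (blk 10, set 2) → MISS  vc=[28, 26, 6]
10: 0x6d (blk 6, set 2) → VC-HIT  vc=[28, 26, 10]
11: 0x4d (blk 4, set 0) → MISS  vc=[28, 26, 10, 24]
12: 0x89 (blk 8, set 0) → MISS  vc=[28, 26, 10, 24, 4]
13: 0x47 (blk 4, set 0) → VC-HIT  vc=[28, 26, 10, 24, 8]

OUTCOME = MISS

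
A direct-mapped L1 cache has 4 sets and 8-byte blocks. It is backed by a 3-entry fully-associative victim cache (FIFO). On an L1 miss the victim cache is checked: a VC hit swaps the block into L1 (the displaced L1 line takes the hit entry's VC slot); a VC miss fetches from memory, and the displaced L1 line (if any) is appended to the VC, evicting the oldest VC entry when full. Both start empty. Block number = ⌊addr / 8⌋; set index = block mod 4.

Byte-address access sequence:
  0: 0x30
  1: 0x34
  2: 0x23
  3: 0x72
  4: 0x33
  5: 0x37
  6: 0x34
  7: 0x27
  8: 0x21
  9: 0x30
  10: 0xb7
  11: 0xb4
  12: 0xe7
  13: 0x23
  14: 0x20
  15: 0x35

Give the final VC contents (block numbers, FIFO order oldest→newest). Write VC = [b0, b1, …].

0: 0x30 (blk 6, set 2) → MISS  vc=[]
1: 0x34 (blk 6, set 2) → L1-HIT  vc=[]
2: 0x23 (blk 4, set 0) → MISS  vc=[]
3: 0x72 (blk 14, set 2) → MISS  vc=[6]
4: 0x33 (blk 6, set 2) → VC-HIT  vc=[14]
5: 0x37 (blk 6, set 2) → L1-HIT  vc=[14]
6: 0x34 (blk 6, set 2) → L1-HIT  vc=[14]
7: 0x27 (blk 4, set 0) → L1-HIT  vc=[14]
8: 0x21 (blk 4, set 0) → L1-HIT  vc=[14]
9: 0x30 (blk 6, set 2) → L1-HIT  vc=[14]
10: 0xb7 (blk 22, set 2) → MISS  vc=[14, 6]
11: 0xb4 (blk 22, set 2) → L1-HIT  vc=[14, 6]
12: 0xe7 (blk 28, set 0) → MISS  vc=[14, 6, 4]
13: 0x23 (blk 4, set 0) → VC-HIT  vc=[14, 6, 28]
14: 0x20 (blk 4, set 0) → L1-HIT  vc=[14, 6, 28]
15: 0x35 (blk 6, set 2) → VC-HIT  vc=[14, 22, 28]

VC = [14, 22, 28]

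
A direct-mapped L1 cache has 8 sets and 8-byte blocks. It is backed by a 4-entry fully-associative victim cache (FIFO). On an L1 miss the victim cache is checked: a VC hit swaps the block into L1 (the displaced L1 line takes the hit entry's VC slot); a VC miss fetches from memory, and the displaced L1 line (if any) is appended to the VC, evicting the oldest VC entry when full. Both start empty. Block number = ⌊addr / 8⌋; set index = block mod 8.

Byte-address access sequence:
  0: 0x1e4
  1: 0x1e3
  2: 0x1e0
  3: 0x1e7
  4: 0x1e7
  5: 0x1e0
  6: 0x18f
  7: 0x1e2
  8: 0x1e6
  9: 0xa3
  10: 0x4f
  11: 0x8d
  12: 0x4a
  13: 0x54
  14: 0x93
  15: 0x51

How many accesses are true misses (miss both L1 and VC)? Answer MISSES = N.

MISSES = 7

#0 0x1e4→b60/s4 MISS; vc=[]
#1 0x1e3→b60/s4 L1-HIT; vc=[]
#2 0x1e0→b60/s4 L1-HIT; vc=[]
#3 0x1e7→b60/s4 L1-HIT; vc=[]
#4 0x1e7→b60/s4 L1-HIT; vc=[]
#5 0x1e0→b60/s4 L1-HIT; vc=[]
#6 0x18f→b49/s1 MISS; vc=[]
#7 0x1e2→b60/s4 L1-HIT; vc=[]
#8 0x1e6→b60/s4 L1-HIT; vc=[]
#9 0xa3→b20/s4 MISS; vc=[60]
#10 0x4f→b9/s1 MISS; vc=[60,49]
#11 0x8d→b17/s1 MISS; vc=[60,49,9]
#12 0x4a→b9/s1 VC-HIT; vc=[60,49,17]
#13 0x54→b10/s2 MISS; vc=[60,49,17]
#14 0x93→b18/s2 MISS; vc=[60,49,17,10]
#15 0x51→b10/s2 VC-HIT; vc=[60,49,17,18]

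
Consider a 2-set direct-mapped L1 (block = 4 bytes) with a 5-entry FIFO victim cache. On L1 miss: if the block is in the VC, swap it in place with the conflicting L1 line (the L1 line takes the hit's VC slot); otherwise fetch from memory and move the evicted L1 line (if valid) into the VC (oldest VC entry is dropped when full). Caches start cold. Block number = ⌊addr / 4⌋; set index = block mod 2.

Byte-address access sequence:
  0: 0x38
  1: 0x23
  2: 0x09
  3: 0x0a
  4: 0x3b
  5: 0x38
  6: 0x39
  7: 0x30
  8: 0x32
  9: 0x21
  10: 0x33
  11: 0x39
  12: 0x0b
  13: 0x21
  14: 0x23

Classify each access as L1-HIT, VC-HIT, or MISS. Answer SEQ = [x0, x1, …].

SEQ = [MISS, MISS, MISS, L1-HIT, VC-HIT, L1-HIT, L1-HIT, MISS, L1-HIT, VC-HIT, VC-HIT, VC-HIT, VC-HIT, VC-HIT, L1-HIT]

0: 0x38 (blk 14, set 0) → MISS  vc=[]
1: 0x23 (blk 8, set 0) → MISS  vc=[14]
2: 0x9 (blk 2, set 0) → MISS  vc=[14, 8]
3: 0xa (blk 2, set 0) → L1-HIT  vc=[14, 8]
4: 0x3b (blk 14, set 0) → VC-HIT  vc=[2, 8]
5: 0x38 (blk 14, set 0) → L1-HIT  vc=[2, 8]
6: 0x39 (blk 14, set 0) → L1-HIT  vc=[2, 8]
7: 0x30 (blk 12, set 0) → MISS  vc=[2, 8, 14]
8: 0x32 (blk 12, set 0) → L1-HIT  vc=[2, 8, 14]
9: 0x21 (blk 8, set 0) → VC-HIT  vc=[2, 12, 14]
10: 0x33 (blk 12, set 0) → VC-HIT  vc=[2, 8, 14]
11: 0x39 (blk 14, set 0) → VC-HIT  vc=[2, 8, 12]
12: 0xb (blk 2, set 0) → VC-HIT  vc=[14, 8, 12]
13: 0x21 (blk 8, set 0) → VC-HIT  vc=[14, 2, 12]
14: 0x23 (blk 8, set 0) → L1-HIT  vc=[14, 2, 12]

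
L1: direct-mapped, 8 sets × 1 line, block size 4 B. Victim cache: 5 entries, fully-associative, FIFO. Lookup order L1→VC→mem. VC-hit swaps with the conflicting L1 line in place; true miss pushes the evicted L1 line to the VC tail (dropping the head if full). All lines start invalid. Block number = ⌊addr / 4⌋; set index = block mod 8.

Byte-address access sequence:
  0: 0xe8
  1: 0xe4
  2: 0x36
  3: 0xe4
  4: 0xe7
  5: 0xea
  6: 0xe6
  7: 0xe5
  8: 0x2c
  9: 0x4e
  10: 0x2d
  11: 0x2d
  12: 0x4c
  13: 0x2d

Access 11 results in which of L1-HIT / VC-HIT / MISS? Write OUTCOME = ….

OUTCOME = L1-HIT

0: 0xe8 (blk 58, set 2) → MISS  vc=[]
1: 0xe4 (blk 57, set 1) → MISS  vc=[]
2: 0x36 (blk 13, set 5) → MISS  vc=[]
3: 0xe4 (blk 57, set 1) → L1-HIT  vc=[]
4: 0xe7 (blk 57, set 1) → L1-HIT  vc=[]
5: 0xea (blk 58, set 2) → L1-HIT  vc=[]
6: 0xe6 (blk 57, set 1) → L1-HIT  vc=[]
7: 0xe5 (blk 57, set 1) → L1-HIT  vc=[]
8: 0x2c (blk 11, set 3) → MISS  vc=[]
9: 0x4e (blk 19, set 3) → MISS  vc=[11]
10: 0x2d (blk 11, set 3) → VC-HIT  vc=[19]
11: 0x2d (blk 11, set 3) → L1-HIT  vc=[19]
12: 0x4c (blk 19, set 3) → VC-HIT  vc=[11]
13: 0x2d (blk 11, set 3) → VC-HIT  vc=[19]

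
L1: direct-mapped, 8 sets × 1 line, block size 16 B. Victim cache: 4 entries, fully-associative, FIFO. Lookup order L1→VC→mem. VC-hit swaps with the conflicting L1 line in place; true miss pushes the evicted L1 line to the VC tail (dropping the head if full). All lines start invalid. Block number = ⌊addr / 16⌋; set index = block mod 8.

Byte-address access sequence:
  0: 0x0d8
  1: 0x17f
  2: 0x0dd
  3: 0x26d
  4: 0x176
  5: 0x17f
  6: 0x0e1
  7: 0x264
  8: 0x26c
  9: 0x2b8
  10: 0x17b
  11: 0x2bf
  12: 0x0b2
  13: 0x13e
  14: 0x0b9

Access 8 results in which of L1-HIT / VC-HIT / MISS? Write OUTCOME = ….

#0 0xd8→b13/s5 MISS; vc=[]
#1 0x17f→b23/s7 MISS; vc=[]
#2 0xdd→b13/s5 L1-HIT; vc=[]
#3 0x26d→b38/s6 MISS; vc=[]
#4 0x176→b23/s7 L1-HIT; vc=[]
#5 0x17f→b23/s7 L1-HIT; vc=[]
#6 0xe1→b14/s6 MISS; vc=[38]
#7 0x264→b38/s6 VC-HIT; vc=[14]
#8 0x26c→b38/s6 L1-HIT; vc=[14]
#9 0x2b8→b43/s3 MISS; vc=[14]
#10 0x17b→b23/s7 L1-HIT; vc=[14]
#11 0x2bf→b43/s3 L1-HIT; vc=[14]
#12 0xb2→b11/s3 MISS; vc=[14,43]
#13 0x13e→b19/s3 MISS; vc=[14,43,11]
#14 0xb9→b11/s3 VC-HIT; vc=[14,43,19]

OUTCOME = L1-HIT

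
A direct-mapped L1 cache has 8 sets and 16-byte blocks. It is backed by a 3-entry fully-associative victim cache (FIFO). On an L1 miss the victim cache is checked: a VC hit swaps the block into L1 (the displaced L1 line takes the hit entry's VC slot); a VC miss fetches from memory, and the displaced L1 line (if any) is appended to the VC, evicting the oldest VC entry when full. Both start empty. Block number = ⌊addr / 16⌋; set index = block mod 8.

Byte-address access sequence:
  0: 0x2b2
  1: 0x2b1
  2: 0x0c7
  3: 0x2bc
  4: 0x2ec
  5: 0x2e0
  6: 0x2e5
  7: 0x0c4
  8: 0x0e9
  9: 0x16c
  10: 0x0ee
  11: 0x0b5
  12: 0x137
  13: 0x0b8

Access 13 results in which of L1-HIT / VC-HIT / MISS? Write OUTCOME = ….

  [0] addr=0x2b2 blk=43 s=3: MISS | VC []
  [1] addr=0x2b1 blk=43 s=3: L1-HIT | VC []
  [2] addr=0xc7 blk=12 s=4: MISS | VC []
  [3] addr=0x2bc blk=43 s=3: L1-HIT | VC []
  [4] addr=0x2ec blk=46 s=6: MISS | VC []
  [5] addr=0x2e0 blk=46 s=6: L1-HIT | VC []
  [6] addr=0x2e5 blk=46 s=6: L1-HIT | VC []
  [7] addr=0xc4 blk=12 s=4: L1-HIT | VC []
  [8] addr=0xe9 blk=14 s=6: MISS | VC [46]
  [9] addr=0x16c blk=22 s=6: MISS | VC [46, 14]
  [10] addr=0xee blk=14 s=6: VC-HIT | VC [46, 22]
  [11] addr=0xb5 blk=11 s=3: MISS | VC [46, 22, 43]
  [12] addr=0x137 blk=19 s=3: MISS | VC [22, 43, 11]
  [13] addr=0xb8 blk=11 s=3: VC-HIT | VC [22, 43, 19]

OUTCOME = VC-HIT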